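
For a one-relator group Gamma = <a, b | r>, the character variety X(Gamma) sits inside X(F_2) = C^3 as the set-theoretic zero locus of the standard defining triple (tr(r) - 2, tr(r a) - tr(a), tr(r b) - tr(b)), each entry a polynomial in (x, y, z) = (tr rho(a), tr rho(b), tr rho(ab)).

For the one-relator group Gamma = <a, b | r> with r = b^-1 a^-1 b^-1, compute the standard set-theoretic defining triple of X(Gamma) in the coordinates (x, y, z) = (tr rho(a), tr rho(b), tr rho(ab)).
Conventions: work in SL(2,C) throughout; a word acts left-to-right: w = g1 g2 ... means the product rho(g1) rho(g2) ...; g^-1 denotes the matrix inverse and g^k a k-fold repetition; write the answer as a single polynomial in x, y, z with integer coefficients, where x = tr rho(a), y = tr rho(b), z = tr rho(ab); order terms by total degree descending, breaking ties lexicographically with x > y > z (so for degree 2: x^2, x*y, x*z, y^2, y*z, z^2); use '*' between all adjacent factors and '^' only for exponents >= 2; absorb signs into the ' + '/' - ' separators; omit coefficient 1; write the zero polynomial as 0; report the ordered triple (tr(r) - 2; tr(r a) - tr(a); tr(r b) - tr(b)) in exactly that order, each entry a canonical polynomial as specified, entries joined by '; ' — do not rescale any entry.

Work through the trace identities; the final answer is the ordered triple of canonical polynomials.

trace(b^-1) = trace(b) = y
use: trace(b^-2) = trace(b^-1) trace(b) - trace(1) = y^2 - 2
apply: trace(a b^-1) = trace(a) trace(b) - trace(a b) = x*y - z
apply: trace(b^-2 a) = trace(a b^-1) trace(b) - trace(a) = x*y^2 - y*z - x
apply: trace(b^-1 a^-1 b^-1) = trace(b^-2) trace(a) - trace(b^-2 a) = y*z - x
trace(a^2) = trace(a) trace(a) - trace(1)  (reduce the a square) = x^2 - 2
trace(a^2 b) = trace(a) trace(b a) - trace(b)  (reduce the a square) = x*z - y
use: trace(a b^-1 a) = trace(a^2) trace(b) - trace(a^2 b)  (eliminate b^-1) = x^2*y - x*z - y
use: trace(a b a b) = trace(b a) trace(b a) - trace(1)  (split on b) = z^2 - 2
trace(a b^-1 a b) = trace(a b a) trace(b) - trace(a b a b)  (eliminate b^-1) = x*y*z - y^2 - z^2 + 2
trace(b^-1 a b^-1 a) = trace(a b^-1 a) trace(b) - trace(a b^-1 a b)  (eliminate b^-1) = x^2*y^2 - 2*x*y*z + z^2 - 2
trace(b^-1 a^-1 b^-1 a) = trace(b^-1 a b^-1) trace(a) - trace(b^-1 a b^-1 a)  (eliminate a^-1) = x*y*z - x^2 - z^2 + 2
assemble the triple (trace(r) - 2; trace(r a) - x; trace(r b) - y)

y*z - x - 2; x*y*z - x^2 - z^2 - x + 2; -y + z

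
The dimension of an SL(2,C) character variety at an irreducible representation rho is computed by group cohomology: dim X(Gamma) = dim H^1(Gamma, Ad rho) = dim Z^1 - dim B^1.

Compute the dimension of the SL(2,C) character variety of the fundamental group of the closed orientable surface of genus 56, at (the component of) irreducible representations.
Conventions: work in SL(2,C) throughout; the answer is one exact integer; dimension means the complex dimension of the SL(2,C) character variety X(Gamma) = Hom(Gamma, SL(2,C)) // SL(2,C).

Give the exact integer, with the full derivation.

The genus-56 surface group: 2g = 112 generators, one relator prod [a_i, b_i].
A cocycle assigns one sl_2 vector per generator subject to the relator condition d_2(z) = 0: dim of the unconstrained space is 3*2g = 336.
d_2 is surjective at irreducible rho (its cokernel H^2 is dual to H^0 = 0), so dim Z^1 = 336 - 3 = 333.
Coboundaries contribute dim B^1 = 3 (injective at irreducible rho).
dim X = dim H^1 = 333 - 3 = 330.

330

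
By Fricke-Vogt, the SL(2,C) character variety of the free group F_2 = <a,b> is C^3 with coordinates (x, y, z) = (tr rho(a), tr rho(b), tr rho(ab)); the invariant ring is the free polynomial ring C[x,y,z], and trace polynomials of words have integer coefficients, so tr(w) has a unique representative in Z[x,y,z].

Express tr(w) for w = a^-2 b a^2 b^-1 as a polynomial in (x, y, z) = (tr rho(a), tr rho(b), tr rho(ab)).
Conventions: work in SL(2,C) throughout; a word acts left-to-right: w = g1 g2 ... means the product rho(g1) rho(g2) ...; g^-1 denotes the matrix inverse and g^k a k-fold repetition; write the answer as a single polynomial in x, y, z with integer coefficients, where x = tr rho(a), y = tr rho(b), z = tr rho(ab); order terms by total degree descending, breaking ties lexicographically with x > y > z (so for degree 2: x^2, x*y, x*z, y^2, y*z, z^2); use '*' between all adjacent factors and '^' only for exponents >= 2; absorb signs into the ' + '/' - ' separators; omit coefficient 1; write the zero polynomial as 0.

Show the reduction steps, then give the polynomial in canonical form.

-x^3*y*z + x^4 + x^2*y^2 + x^2*z^2 - 4*x^2 + 2

trace(a^2) = trace(a)*trace(a) - trace(1) = x^2 - 2
trace(a b a) = trace(a)*trace(b a) - trace(b) = x*z - y
trace(a b a^2) = trace(a)*trace(a b a) - trace(a b) = x^2*z - x*y - z
trace(b a b a) = trace(b a)*trace(b a) - trace(1)   [split at repeated b] = z^2 - 2
next, trace(b a b) = trace(b)*trace(a b) - trace(a) = y*z - x
next, trace(a b a^2 b) = trace(a)*trace(b a b a) - trace(b a b) = x*z^2 - y*z - x
next, trace(b a^2 b^-1 a) = trace(a b a^2)*trace(b) - trace(a b a^2 b) = x^2*y*z - x*y^2 - x*z^2 + x
next, trace(a^-1 b a^2 b^-1) = trace(b a^2 b^-1)*trace(a) - trace(b a^2 b^-1 a) = -x^2*y*z + x^3 + x*y^2 + x*z^2 - 3*x
and trace(a^-2 b a^2 b^-1) = trace(a^-1 b a^2 b^-1)*trace(a) - trace(a^-1 b a^2 b^-1 a) = -x^3*y*z + x^4 + x^2*y^2 + x^2*z^2 - 4*x^2 + 2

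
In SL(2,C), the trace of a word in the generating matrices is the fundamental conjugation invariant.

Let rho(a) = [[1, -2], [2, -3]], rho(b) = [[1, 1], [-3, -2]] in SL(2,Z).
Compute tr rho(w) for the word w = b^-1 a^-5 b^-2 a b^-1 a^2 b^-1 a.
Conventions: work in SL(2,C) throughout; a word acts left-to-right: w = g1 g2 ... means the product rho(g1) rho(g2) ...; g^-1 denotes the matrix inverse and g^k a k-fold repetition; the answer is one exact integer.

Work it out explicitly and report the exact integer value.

-342817

rho(b^-1) = [[-2, -1], [3, 1]]
... * rho(a^-1) = [[-3, 2], [-2, 1]]  ->  [[8, -5], [-11, 7]]
... * rho(a^-1) = [[-3, 2], [-2, 1]]  ->  [[-14, 11], [19, -15]]
... * rho(a^-1) = [[-3, 2], [-2, 1]]  ->  [[20, -17], [-27, 23]]
... * rho(a^-1) = [[-3, 2], [-2, 1]]  ->  [[-26, 23], [35, -31]]
... * rho(a^-1) = [[-3, 2], [-2, 1]]  ->  [[32, -29], [-43, 39]]
... * rho(b^-1) = [[-2, -1], [3, 1]]  ->  [[-151, -61], [203, 82]]
... * rho(b^-1) = [[-2, -1], [3, 1]]  ->  [[119, 90], [-160, -121]]
... * rho(a) = [[1, -2], [2, -3]]  ->  [[299, -508], [-402, 683]]
... * rho(b^-1) = [[-2, -1], [3, 1]]  ->  [[-2122, -807], [2853, 1085]]
... * rho(a) = [[1, -2], [2, -3]]  ->  [[-3736, 6665], [5023, -8961]]
... * rho(a) = [[1, -2], [2, -3]]  ->  [[9594, -12523], [-12899, 16837]]
... * rho(b^-1) = [[-2, -1], [3, 1]]  ->  [[-56757, -22117], [76309, 29736]]
... * rho(a) = [[1, -2], [2, -3]]  ->  [[-100991, 179865], [135781, -241826]]
tr = -100991 + -241826 = -342817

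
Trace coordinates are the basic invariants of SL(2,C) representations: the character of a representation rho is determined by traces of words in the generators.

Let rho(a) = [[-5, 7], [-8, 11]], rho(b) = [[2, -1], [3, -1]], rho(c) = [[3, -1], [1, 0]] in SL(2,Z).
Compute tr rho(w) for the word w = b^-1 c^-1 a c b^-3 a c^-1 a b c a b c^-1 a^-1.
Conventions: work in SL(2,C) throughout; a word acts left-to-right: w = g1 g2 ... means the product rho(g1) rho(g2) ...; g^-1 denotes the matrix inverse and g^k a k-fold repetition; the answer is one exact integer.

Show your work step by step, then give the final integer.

1712

rho(b^-1) = [[-1, 1], [-3, 2]]
... * rho(c^-1) = [[0, 1], [-1, 3]]  ->  [[-1, 2], [-2, 3]]
... * rho(a) = [[-5, 7], [-8, 11]]  ->  [[-11, 15], [-14, 19]]
... * rho(c) = [[3, -1], [1, 0]]  ->  [[-18, 11], [-23, 14]]
... * rho(b^-1) = [[-1, 1], [-3, 2]]  ->  [[-15, 4], [-19, 5]]
... * rho(b^-1) = [[-1, 1], [-3, 2]]  ->  [[3, -7], [4, -9]]
... * rho(b^-1) = [[-1, 1], [-3, 2]]  ->  [[18, -11], [23, -14]]
... * rho(a) = [[-5, 7], [-8, 11]]  ->  [[-2, 5], [-3, 7]]
... * rho(c^-1) = [[0, 1], [-1, 3]]  ->  [[-5, 13], [-7, 18]]
... * rho(a) = [[-5, 7], [-8, 11]]  ->  [[-79, 108], [-109, 149]]
... * rho(b) = [[2, -1], [3, -1]]  ->  [[166, -29], [229, -40]]
... * rho(c) = [[3, -1], [1, 0]]  ->  [[469, -166], [647, -229]]
... * rho(a) = [[-5, 7], [-8, 11]]  ->  [[-1017, 1457], [-1403, 2010]]
... * rho(b) = [[2, -1], [3, -1]]  ->  [[2337, -440], [3224, -607]]
... * rho(c^-1) = [[0, 1], [-1, 3]]  ->  [[440, 1017], [607, 1403]]
... * rho(a^-1) = [[11, -7], [8, -5]]  ->  [[12976, -8165], [17901, -11264]]
tr = 12976 + -11264 = 1712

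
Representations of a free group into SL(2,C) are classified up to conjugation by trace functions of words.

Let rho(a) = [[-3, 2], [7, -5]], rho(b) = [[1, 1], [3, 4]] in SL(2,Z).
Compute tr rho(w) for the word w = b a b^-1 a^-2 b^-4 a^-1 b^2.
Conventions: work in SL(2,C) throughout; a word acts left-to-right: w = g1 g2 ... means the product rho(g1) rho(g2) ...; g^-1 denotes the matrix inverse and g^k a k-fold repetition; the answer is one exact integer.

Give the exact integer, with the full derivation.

rho(b) = [[1, 1], [3, 4]]
... * rho(a) = [[-3, 2], [7, -5]]  ->  [[4, -3], [19, -14]]
... * rho(b^-1) = [[4, -1], [-3, 1]]  ->  [[25, -7], [118, -33]]
... * rho(a^-1) = [[-5, -2], [-7, -3]]  ->  [[-76, -29], [-359, -137]]
... * rho(a^-1) = [[-5, -2], [-7, -3]]  ->  [[583, 239], [2754, 1129]]
... * rho(b^-1) = [[4, -1], [-3, 1]]  ->  [[1615, -344], [7629, -1625]]
... * rho(b^-1) = [[4, -1], [-3, 1]]  ->  [[7492, -1959], [35391, -9254]]
... * rho(b^-1) = [[4, -1], [-3, 1]]  ->  [[35845, -9451], [169326, -44645]]
... * rho(b^-1) = [[4, -1], [-3, 1]]  ->  [[171733, -45296], [811239, -213971]]
... * rho(a^-1) = [[-5, -2], [-7, -3]]  ->  [[-541593, -207578], [-2558398, -980565]]
... * rho(b) = [[1, 1], [3, 4]]  ->  [[-1164327, -1371905], [-5500093, -6480658]]
... * rho(b) = [[1, 1], [3, 4]]  ->  [[-5280042, -6651947], [-24942067, -31422725]]
tr = -5280042 + -31422725 = -36702767

-36702767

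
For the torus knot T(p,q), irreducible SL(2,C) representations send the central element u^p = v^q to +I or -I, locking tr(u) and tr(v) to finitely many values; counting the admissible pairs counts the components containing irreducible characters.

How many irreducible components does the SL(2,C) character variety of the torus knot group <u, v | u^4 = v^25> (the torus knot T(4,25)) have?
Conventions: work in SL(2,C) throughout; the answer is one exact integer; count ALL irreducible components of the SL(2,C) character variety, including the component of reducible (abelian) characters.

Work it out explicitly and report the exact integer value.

Gamma = < u, v | u^4 = v^25 > (torus knot T(4,25)); the central element u^4 = v^25 acts as +I or -I in any irreducible SL(2,C) representation.
On an irreducible component, tr(u) is locked at 2*cos(pi*alpha/4) for some alpha in 1..3, and tr(v) at 2*cos(pi*beta/25) for some beta in 1..24.
Consistency of u^4 = (-1)^alpha I with v^25 = (-1)^beta I forces alpha = beta (mod 2).
Counting: 2 odd alphas x 12 odd betas + 1 even alphas x 12 even betas = 24 + 12 = 36.
That is 36 components of irreducible characters, and with the reducible (abelian) component the total is 37.

37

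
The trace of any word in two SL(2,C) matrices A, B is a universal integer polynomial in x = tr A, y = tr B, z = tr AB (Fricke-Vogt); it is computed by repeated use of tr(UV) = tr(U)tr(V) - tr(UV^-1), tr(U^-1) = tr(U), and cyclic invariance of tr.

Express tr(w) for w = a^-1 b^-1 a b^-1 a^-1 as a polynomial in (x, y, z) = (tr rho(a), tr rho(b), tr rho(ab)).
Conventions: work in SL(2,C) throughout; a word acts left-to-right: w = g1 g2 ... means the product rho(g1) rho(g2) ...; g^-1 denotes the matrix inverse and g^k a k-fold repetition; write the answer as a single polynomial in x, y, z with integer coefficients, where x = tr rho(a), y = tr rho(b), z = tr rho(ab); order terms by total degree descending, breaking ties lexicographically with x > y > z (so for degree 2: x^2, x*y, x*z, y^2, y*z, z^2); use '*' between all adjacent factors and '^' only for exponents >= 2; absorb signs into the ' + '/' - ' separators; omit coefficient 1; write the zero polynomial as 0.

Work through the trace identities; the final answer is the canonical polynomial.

x^2*y*z - x^3 - x*y^2 - x*z^2 + y*z + 3*x

apply: tr(b^-1 a) = tr(a)*tr(b) - tr(a b)   [inverse elimination on b] = x*y - z
tr(b^-1 a b^-1) = tr(b^-1 a)*tr(b) - tr(b^-1 a b)   [inverse elimination on b] = x*y^2 - y*z - x
use: tr(a^2) = tr(a)*tr(a) - tr(1)   [square of a] = x^2 - 2
use: tr(a^2 b) = tr(a)*tr(b a) - tr(b)   [square of a] = x*z - y
use: tr(a b^-1 a) = tr(a^2)*tr(b) - tr(a^2 b)   [inverse elimination on b] = x^2*y - x*z - y
use: tr(a b a b) = tr(b a)*tr(b a) - tr(1)   [split at a repeated b] = z^2 - 2
tr(a b^-1 a b) = tr(a b a)*tr(b) - tr(a b a b)   [inverse elimination on b] = x*y*z - y^2 - z^2 + 2
tr(b^-1 a b^-1 a) = tr(a b^-1 a)*tr(b) - tr(a b^-1 a b)   [inverse elimination on b] = x^2*y^2 - 2*x*y*z + z^2 - 2
tr(a^-1 b^-1 a b^-1) = tr(b^-1 a b^-1)*tr(a) - tr(b^-1 a b^-1 a)   [inverse elimination on a] = x*y*z - x^2 - z^2 + 2
apply: tr(a^-1 b^-1 a b^-1 a^-1) = tr(a^-1 b^-1 a b^-1)*tr(a) - tr(a^-1 b^-1 a b^-1 a)   [inverse elimination on a] = x^2*y*z - x^3 - x*y^2 - x*z^2 + y*z + 3*x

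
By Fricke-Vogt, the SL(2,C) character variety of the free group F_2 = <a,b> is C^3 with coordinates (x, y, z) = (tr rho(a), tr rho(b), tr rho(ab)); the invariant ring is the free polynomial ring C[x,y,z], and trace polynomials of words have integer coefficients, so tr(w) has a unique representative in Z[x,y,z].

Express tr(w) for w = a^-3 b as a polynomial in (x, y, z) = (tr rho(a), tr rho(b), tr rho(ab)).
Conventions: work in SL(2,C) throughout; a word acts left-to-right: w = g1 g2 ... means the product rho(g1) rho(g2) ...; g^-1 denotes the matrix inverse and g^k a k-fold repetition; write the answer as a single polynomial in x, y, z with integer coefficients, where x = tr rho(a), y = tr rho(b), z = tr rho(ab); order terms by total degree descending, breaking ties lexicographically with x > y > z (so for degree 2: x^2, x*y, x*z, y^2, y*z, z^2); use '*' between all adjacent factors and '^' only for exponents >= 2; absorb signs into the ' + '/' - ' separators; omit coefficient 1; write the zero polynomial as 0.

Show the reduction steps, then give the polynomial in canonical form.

apply: tr(a^-1 b) = tr(b) tr(a) - tr(b a)   [inverse elimination on a] = x*y - z
tr(a^-2 b) = tr(a^-1 b) tr(a) - tr(a^-1 b a)   [inverse elimination on a] = x^2*y - x*z - y
use: tr(a^-3 b) = tr(a^-2 b) tr(a) - tr(a^-2 b a)   [inverse elimination on a] = x^3*y - x^2*z - 2*x*y + z

x^3*y - x^2*z - 2*x*y + z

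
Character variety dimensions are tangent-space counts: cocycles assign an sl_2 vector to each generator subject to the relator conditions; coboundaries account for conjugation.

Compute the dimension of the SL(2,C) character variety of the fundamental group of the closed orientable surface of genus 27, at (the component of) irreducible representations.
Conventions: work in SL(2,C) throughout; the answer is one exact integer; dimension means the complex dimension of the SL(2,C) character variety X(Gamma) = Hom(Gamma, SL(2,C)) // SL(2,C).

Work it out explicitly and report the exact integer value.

156

Gamma = pi_1(Sigma_27) = < a_1, b_1, ..., a_27, b_27 | prod [a_i, b_i] > has 2g = 54 generators and 1 relator.
A cocycle assigns one sl_2 vector per generator subject to the relator condition d_2(z) = 0: dim of the unconstrained space is 3*2g = 162.
H^2 = coker(d_2) is dual to H^0 = 0 at irreducible rho (Poincare duality), so d_2 is onto: dim Z^1 = 159.
Coboundaries contribute dim B^1 = 3 (injective at irreducible rho).
Hence dim X = 159 - 3 = 156.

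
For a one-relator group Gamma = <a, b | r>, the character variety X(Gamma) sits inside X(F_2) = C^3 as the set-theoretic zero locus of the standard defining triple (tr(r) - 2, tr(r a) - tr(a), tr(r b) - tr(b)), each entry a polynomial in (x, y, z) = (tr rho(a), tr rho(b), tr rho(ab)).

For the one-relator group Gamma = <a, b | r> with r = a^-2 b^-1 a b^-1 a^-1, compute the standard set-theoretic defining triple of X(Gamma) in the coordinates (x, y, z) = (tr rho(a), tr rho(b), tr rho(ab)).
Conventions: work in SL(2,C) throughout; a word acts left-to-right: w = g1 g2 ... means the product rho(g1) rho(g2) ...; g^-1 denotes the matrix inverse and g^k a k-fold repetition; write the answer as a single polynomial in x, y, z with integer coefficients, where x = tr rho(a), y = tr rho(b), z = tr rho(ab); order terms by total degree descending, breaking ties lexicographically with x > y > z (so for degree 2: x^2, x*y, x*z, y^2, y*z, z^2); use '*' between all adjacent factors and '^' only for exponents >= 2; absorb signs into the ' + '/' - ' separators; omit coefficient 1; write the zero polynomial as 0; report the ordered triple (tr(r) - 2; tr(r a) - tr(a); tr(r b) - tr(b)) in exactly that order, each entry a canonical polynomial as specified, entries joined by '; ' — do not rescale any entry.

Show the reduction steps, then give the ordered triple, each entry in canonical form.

x^3*y*z - x^4 - x^2*y^2 - x^2*z^2 + 4*x^2 + z^2 - 4; x^2*y*z - x^3 - x*y^2 - x*z^2 + y*z + 2*x; x^3*y^2*z - x^4*y - x^2*y^3 - 2*x^2*y*z^2 + x^3*z + x*y^2*z + x*z^3 + 4*x^2*y - 3*x*z - 2*y

trace(a^-1) = trace(a) = x
trace(a^-1 b) = trace(b) trace(a) - trace(b a)  (eliminate a^-1) = x*y - z
trace(a^-1 b^-1) = trace(a^-1) trace(b) - trace(a^-1 b)  (eliminate b^-1) = z
trace(a b a) = trace(a) trace(b a) - trace(b)  (reduce the a square) = x*z - y
and trace(a b a b) = trace(a b) trace(a b) - trace(1)  (split on a) = z^2 - 2
and trace(b^-1 a b a) = trace(a b a) trace(b) - trace(a b a b)  (eliminate b^-1) = x*y*z - y^2 - z^2 + 2
and trace(b^-1 a b a^-1) = trace(b^-1 a b) trace(a) - trace(b^-1 a b a)  (eliminate a^-1) = -x*y*z + x^2 + y^2 + z^2 - 2
and trace(a^-2 b^-1 a b) = trace(b^-1 a b a^-1) trace(a) - trace(b^-1 a b)  (eliminate a^-1) = -x^2*y*z + x^3 + x*y^2 + x*z^2 - 3*x
next, trace(b^-1 a b^-1 a^-2) = trace(a^-2 b^-1 a) trace(b) - trace(a^-2 b^-1 a b)  (eliminate b^-1) = x^2*y*z - x^3 - x*y^2 - x*z^2 + y*z + 3*x
and trace(b^-1 a b^-1 a^-1) = trace(a^-1 b^-1 a) trace(b) - trace(a^-1 b^-1 a b)  (eliminate b^-1) = x*y*z - x^2 - z^2 + 2
and trace(a^-2 b^-1 a b^-1 a^-1) = trace(b^-1 a b^-1 a^-2) trace(a) - trace(b^-1 a b^-1 a^-1)  (eliminate a^-1) = x^3*y*z - x^4 - x^2*y^2 - x^2*z^2 + 4*x^2 + z^2 - 2
trace(a^-2) = trace(a^-1) trace(a) - trace(1) = x^2 - 2
next, trace(b^2) = trace(b) trace(b) - trace(1) = y^2 - 2
and trace(b^2 a) = trace(b) trace(a b) - trace(a) = y*z - x
and trace(b a^-1 b) = trace(b^2) trace(a) - trace(b^2 a) = x*y^2 - y*z - x
and trace(b a^-1 b a^-1) = trace(b a^-1 b) trace(a) - trace(b a^-1 b a) = x^2*y^2 - 2*x*y*z + z^2 - 2
next, trace(b a b^2) = trace(b) trace(b a b) - trace(b a) = y^2*z - x*y - z
trace(b a b^2 a) = trace(b) trace(a b a b) - trace(a b a) = y*z^2 - x*z - y
trace(b a^-1 b a b) = trace(b a b^2) trace(a) - trace(b a b^2 a) = x*y^2*z - x^2*y - y*z^2 + y
and trace(b a b a b a) = trace(a b) trace(a b a b) - trace(a^-1 b^-1) = z^3 - 3*z
and trace(b a^-1 b a b a) = trace(b a b a b) trace(a) - trace(b a b a b a) = x*y*z^2 - x^2*z - z^3 - x*y + 3*z
next, trace(a^-1 b a b a^-1 b) = trace(b a^-1 b a b) trace(a) - trace(b a^-1 b a b a) = x^2*y^2*z - x^3*y - 2*x*y*z^2 + x^2*z + z^3 + 2*x*y - 3*z
next, trace(b a b a^-1 b) = trace(b^2 a b) trace(a) - trace(b^2 a b a) = x*y^2*z - x^2*y - y*z^2 + y
next, trace(a b a^-1 b a^-2 b) = trace(a^-1 b a b a^-1 b) trace(a) - trace(a^-1 b a b a^-1 b a) = x^3*y^2*z - x^4*y - 2*x^2*y*z^2 + x^3*z - x*y^2*z + x*z^3 + 3*x^2*y + y*z^2 - 3*x*z - y
next, trace(a^-1 b a^-2 b^-1 a b) = trace(a b a^-1 b a^-2) trace(b) - trace(a b a^-1 b a^-2 b) = -x^3*y^2*z + x^4*y + x^2*y^3 + 2*x^2*y*z^2 - x^3*z - x*y^2*z - x*z^3 - 3*x^2*y + 3*x*z - y
and trace(a^-2 b^-1 a b^-1 a^-1 b) = trace(a^-1 b a^-2 b^-1 a) trace(b) - trace(a^-1 b a^-2 b^-1 a b) = x^3*y^2*z - x^4*y - x^2*y^3 - 2*x^2*y*z^2 + x^3*z + x*y^2*z + x*z^3 + 4*x^2*y - 3*x*z - y
assemble the triple (trace(r) - 2; trace(r a) - x; trace(r b) - y)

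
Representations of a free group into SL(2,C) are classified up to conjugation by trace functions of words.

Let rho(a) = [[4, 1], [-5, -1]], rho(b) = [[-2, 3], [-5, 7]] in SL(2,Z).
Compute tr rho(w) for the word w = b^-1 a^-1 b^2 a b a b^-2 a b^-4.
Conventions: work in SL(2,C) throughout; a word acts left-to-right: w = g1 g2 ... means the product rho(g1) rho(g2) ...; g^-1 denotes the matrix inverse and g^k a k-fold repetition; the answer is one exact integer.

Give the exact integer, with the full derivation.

rho(b^-1) = [[7, -3], [5, -2]]
... * rho(a^-1) = [[-1, -1], [5, 4]]  ->  [[-22, -19], [-15, -13]]
... * rho(b) = [[-2, 3], [-5, 7]]  ->  [[139, -199], [95, -136]]
... * rho(b) = [[-2, 3], [-5, 7]]  ->  [[717, -976], [490, -667]]
... * rho(a) = [[4, 1], [-5, -1]]  ->  [[7748, 1693], [5295, 1157]]
... * rho(b) = [[-2, 3], [-5, 7]]  ->  [[-23961, 35095], [-16375, 23984]]
... * rho(a) = [[4, 1], [-5, -1]]  ->  [[-271319, -59056], [-185420, -40359]]
... * rho(b^-1) = [[7, -3], [5, -2]]  ->  [[-2194513, 932069], [-1499735, 636978]]
... * rho(b^-1) = [[7, -3], [5, -2]]  ->  [[-10701246, 4719401], [-7313255, 3225249]]
... * rho(a) = [[4, 1], [-5, -1]]  ->  [[-66401989, -15420647], [-45379265, -10538504]]
... * rho(b^-1) = [[7, -3], [5, -2]]  ->  [[-541917158, 230047261], [-370347375, 157214803]]
... * rho(b^-1) = [[7, -3], [5, -2]]  ->  [[-2643183801, 1165656952], [-1806357610, 796612519]]
... * rho(b^-1) = [[7, -3], [5, -2]]  ->  [[-12674001847, 5598237499], [-8661440675, 3825847792]]
... * rho(b^-1) = [[7, -3], [5, -2]]  ->  [[-60726825434, 26825530543], [-41500845765, 18332626441]]
tr = -60726825434 + 18332626441 = -42394198993

-42394198993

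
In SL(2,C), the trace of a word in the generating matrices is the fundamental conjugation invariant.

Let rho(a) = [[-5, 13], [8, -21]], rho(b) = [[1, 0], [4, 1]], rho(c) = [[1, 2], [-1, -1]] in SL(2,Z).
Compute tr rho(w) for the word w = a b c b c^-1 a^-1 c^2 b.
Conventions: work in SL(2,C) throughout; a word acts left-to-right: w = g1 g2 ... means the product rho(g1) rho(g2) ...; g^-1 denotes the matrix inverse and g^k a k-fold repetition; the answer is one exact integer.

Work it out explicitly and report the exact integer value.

rho(a) = [[-5, 13], [8, -21]]
... * rho(b) = [[1, 0], [4, 1]]  ->  [[47, 13], [-76, -21]]
... * rho(c) = [[1, 2], [-1, -1]]  ->  [[34, 81], [-55, -131]]
... * rho(b) = [[1, 0], [4, 1]]  ->  [[358, 81], [-579, -131]]
... * rho(c^-1) = [[-1, -2], [1, 1]]  ->  [[-277, -635], [448, 1027]]
... * rho(a^-1) = [[-21, -13], [-8, -5]]  ->  [[10897, 6776], [-17624, -10959]]
... * rho(c) = [[1, 2], [-1, -1]]  ->  [[4121, 15018], [-6665, -24289]]
... * rho(c) = [[1, 2], [-1, -1]]  ->  [[-10897, -6776], [17624, 10959]]
... * rho(b) = [[1, 0], [4, 1]]  ->  [[-38001, -6776], [61460, 10959]]
tr = -38001 + 10959 = -27042

-27042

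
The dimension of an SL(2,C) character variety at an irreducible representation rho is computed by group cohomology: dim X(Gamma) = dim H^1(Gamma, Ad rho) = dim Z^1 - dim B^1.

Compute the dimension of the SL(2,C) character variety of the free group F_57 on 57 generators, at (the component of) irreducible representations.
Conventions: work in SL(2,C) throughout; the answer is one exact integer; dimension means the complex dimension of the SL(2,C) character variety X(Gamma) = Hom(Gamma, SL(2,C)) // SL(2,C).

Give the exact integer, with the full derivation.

168

Here Gamma is free of rank 57 — no relator constrains a cocycle.
A cocycle picks one sl_2 vector per generator freely, giving dim Z^1 = 3*57 = 171.
Irreducibility makes the coboundary map sl_2 -> Z^1 injective (trivial centralizer), so dim B^1 = 3.
dim H^1 = 171 - 3 = 168, which is dim X.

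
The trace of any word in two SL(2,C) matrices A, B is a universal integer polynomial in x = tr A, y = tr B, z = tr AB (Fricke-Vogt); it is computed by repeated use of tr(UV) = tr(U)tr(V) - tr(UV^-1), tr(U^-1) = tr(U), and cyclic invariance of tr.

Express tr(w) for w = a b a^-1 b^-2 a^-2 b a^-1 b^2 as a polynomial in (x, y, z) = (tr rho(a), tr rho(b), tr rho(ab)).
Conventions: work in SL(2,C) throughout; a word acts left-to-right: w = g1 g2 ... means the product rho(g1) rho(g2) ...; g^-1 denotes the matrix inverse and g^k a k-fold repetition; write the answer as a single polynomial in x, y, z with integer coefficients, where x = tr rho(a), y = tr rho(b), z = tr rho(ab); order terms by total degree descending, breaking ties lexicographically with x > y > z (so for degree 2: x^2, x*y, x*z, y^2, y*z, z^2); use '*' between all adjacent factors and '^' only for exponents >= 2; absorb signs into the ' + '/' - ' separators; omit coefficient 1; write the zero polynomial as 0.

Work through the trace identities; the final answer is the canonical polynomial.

x^3*y^4*z^2 - 2*x^4*y^3*z - x^2*y^5*z - 2*x^2*y^3*z^3 + x^5*y^2 + x^3*y^4 + 3*x^3*y^2*z^2 + x*y^4*z^2 + x*y^2*z^4 - x^4*y*z + 3*x^2*y^3*z - x^2*y*z^3 - 3*x^3*y^2 - 5*x*y^2*z^2 + 4*x^2*y*z + y^3*z + y*z^3 - x^3 - 2*x*y^2 - 3*y*z + 3*x

and trace(b^2) = trace(b) trace(b) - trace(1)  (reduce the b square) = y^2 - 2
next, trace(b^3) = trace(b) trace(b^2) - trace(b)  (reduce the b square) = y^3 - 3*y
and trace(b a b) = trace(b) trace(a b) - trace(a)  (reduce the b square) = y*z - x
and trace(b^3 a) = trace(b) trace(b a b) - trace(b a)  (reduce the b square) = y^2*z - x*y - z
next, trace(b a^-1 b^2) = trace(b^3) trace(a) - trace(b^3 a)  (eliminate a^-1) = x*y^3 - y^2*z - 2*x*y + z
trace(b^3 a b) = trace(b) trace(b a b^2) - trace(b a b)  (reduce the b square) = y^3*z - x*y^2 - 2*y*z + x
and trace(a b a b) = trace(b a) trace(b a) - trace(1)  (split on b) = z^2 - 2
trace(a b a) = trace(a) trace(b a) - trace(b)  (reduce the a square) = x*z - y
and trace(a b a b^2) = trace(b) trace(a b a b) - trace(a b a)  (reduce the b square) = y*z^2 - x*z - y
trace(b^3 a b a) = trace(b) trace(a b a b^2) - trace(a b a b)  (reduce the b square) = y^2*z^2 - x*y*z - y^2 - z^2 + 2
next, trace(b^2 a b a^-1 b) = trace(b^3 a b) trace(a) - trace(b^3 a b a)  (eliminate a^-1) = x*y^3*z - x^2*y^2 - y^2*z^2 - x*y*z + x^2 + y^2 + z^2 - 2
trace(a b^2 a) = trace(a) trace(b^2 a) - trace(b^2)  (reduce the a square) = x*y*z - x^2 - y^2 + 2
and trace(b a b^2 a b) = trace(b) trace(a b^2 a b) - trace(a b^2 a)  (reduce the b square) = y^2*z^2 - 2*x*y*z + x^2 - 2
and trace(a b a b a b) = trace(a b a b) trace(a b) - trace(b a)  (split on a) = z^3 - 3*z
next, trace(a b a b a) = trace(a) trace(b a b a) - trace(b a b)  (reduce the a square) = x*z^2 - y*z - x
next, trace(b a b^2 a b a) = trace(b) trace(a b a b a b) - trace(a b a b a)  (reduce the b square) = y*z^3 - x*z^2 - 2*y*z + x
trace(b^2 a b a^-1 b a) = trace(b a b^2 a b) trace(a) - trace(b a b^2 a b a)  (eliminate a^-1) = x*y^2*z^2 - 2*x^2*y*z - y*z^3 + x^3 + x*z^2 + 2*y*z - 3*x
and trace(a^-1 b a^-1 b^2 a b) = trace(b^2 a b a^-1 b) trace(a) - trace(b^2 a b a^-1 b a)  (eliminate a^-1) = x^2*y^3*z - x^3*y^2 - 2*x*y^2*z^2 + x^2*y*z + y*z^3 + x*y^2 - 2*y*z + x
trace(b a^-1 b^2 a b^-1 a^-1) = trace(a^-1 b a^-1 b^2 a) trace(b) - trace(a^-1 b a^-1 b^2 a b)  (eliminate b^-1) = -x^2*y^3*z + x^3*y^2 + x*y^4 + 2*x*y^2*z^2 - x^2*y*z - y^3*z - y*z^3 - 3*x*y^2 + 3*y*z - x
trace(b^-1 a^-2 b a^-1 b^2 a) = trace(b a^-1 b^2 a b^-1 a^-1) trace(a) - trace(b a^-1 b^2 a b^-1)  (eliminate a^-1) = -x^3*y^3*z + x^4*y^2 + x^2*y^4 + 2*x^2*y^2*z^2 - x^3*y*z - x*y^3*z - x*y*z^3 - 3*x^2*y^2 + 3*x*y*z - x^2 - y^2 + 2
trace(b^3 a b a b) = trace(b) trace(b^2 a b a b) - trace(b^2 a b a)  (reduce the b square) = y^3*z^2 - x*y^2*z - y^3 - 2*y*z^2 + x*z + 3*y
trace(b^3 a b a b a) = trace(b) trace(a b a b a b^2) - trace(a b a b a b)  (reduce the b square) = y^2*z^3 - x*y*z^2 - 2*y^2*z - z^3 + x*y + 3*z
and trace(a^-1 b^3 a b a b) = trace(b^3 a b a b) trace(a) - trace(b^3 a b a b a)  (eliminate a^-1) = x*y^3*z^2 - x^2*y^2*z - y^2*z^3 - x*y^3 - x*y*z^2 + x^2*z + 2*y^2*z + z^3 + 2*x*y - 3*z
trace(b^2 a b a b^-1 a^-1 b) = trace(a^-1 b^3 a b a) trace(b) - trace(a^-1 b^3 a b a b)  (eliminate b^-1) = -x*y^3*z^2 + x^2*y^2*z + y^4*z + y^2*z^3 + x*y*z^2 - x^2*z - 4*y^2*z - z^3 - x*y + 3*z
next, trace(a^2 b a) = trace(a) trace(b a^2) - trace(b a)  (reduce the a square) = x^2*z - x*y - z
next, trace(a b a b^2 a) = trace(b) trace(a^2 b a b) - trace(a^2 b a)  (reduce the b square) = x*y*z^2 - x^2*z - y^2*z + z
next, trace(b a b^2 a b a b) = trace(b) trace(a b a b^2 a b) - trace(a b a b^2 a)  (reduce the b square) = y^2*z^3 - 2*x*y*z^2 + x^2*z - y^2*z + x*y - z
trace(a b a b a b a b) = trace(b a b a) trace(b a b a) - trace(1)  (split on b) = z^4 - 4*z^2 + 2
trace(a b a b a b a) = trace(a) trace(b a b a b a) - trace(b a b a b)  (reduce the a square) = x*z^3 - y*z^2 - 2*x*z + y
next, trace(b a b^2 a b a b a) = trace(b) trace(a b a b a b a b) - trace(a b a b a b a)  (reduce the b square) = y*z^4 - x*z^3 - 3*y*z^2 + 2*x*z + y
trace(a^-1 b a b^2 a b a b) = trace(b a b^2 a b a b) trace(a) - trace(b a b^2 a b a b a)  (eliminate a^-1) = x*y^2*z^3 - 2*x^2*y*z^2 - y*z^4 + x^3*z - x*y^2*z + x*z^3 + x^2*y + 3*y*z^2 - 3*x*z - y
trace(b^2 a b a b^-1 a^-1 b a) = trace(a^-1 b a b^2 a b a) trace(b) - trace(a^-1 b a b^2 a b a b)  (eliminate b^-1) = -x*y^2*z^3 + 2*x^2*y*z^2 + y^3*z^2 + y*z^4 - x^3*z - x*y^2*z - x*z^3 - 3*y*z^2 + 3*x*z - y
and trace(b^-1 a^-1 b a^-1 b^2 a b a) = trace(b^2 a b a b^-1 a^-1 b) trace(a) - trace(b^2 a b a b^-1 a^-1 b a)  (eliminate a^-1) = -x^2*y^3*z^2 + x^3*y^2*z + x*y^4*z + 2*x*y^2*z^3 - x^2*y*z^2 - y^3*z^2 - y*z^4 - 3*x*y^2*z - x^2*y + 3*y*z^2 + y
trace(b a^-1 b^2 a b) = trace(b^2 a b^2) trace(a) - trace(b^2 a b^2 a)  (eliminate a^-1) = x*y^3*z - x^2*y^2 - y^2*z^2 + 2
trace(b a^-1 b^2 a b a b^-2 a^-1) = trace(b^-1 a^-1 b a^-1 b^2 a b a) trace(b) - trace(b^-1 a^-1 b a^-1 b^2 a b a b)  (eliminate b^-1) = -x^2*y^4*z^2 + x^3*y^3*z + x*y^5*z + 2*x*y^3*z^3 - x^2*y^2*z^2 - y^4*z^2 - y^2*z^4 - 4*x*y^3*z + 4*y^2*z^2 + y^2 - 2
and trace(a^-1 b^2 a b a b) = trace(b^2 a b a b) trace(a) - trace(b^2 a b a b a)  (eliminate a^-1) = x*y^2*z^2 - x^2*y*z - y*z^3 - x*y^2 + 2*y*z + x
next, trace(a^-1 b^2 a b a b^-1) = trace(a^-1 b^2 a b a) trace(b) - trace(a^-1 b^2 a b a b)  (eliminate b^-1) = -x*y^2*z^2 + x^2*y*z + y^3*z + y*z^3 - 3*y*z - x
trace(b^-2 a^-2 b a^-1 b^2 a b a) = trace(b a^-1 b^2 a b a b^-2 a^-1) trace(a) - trace(b a^-1 b^2 a b a b^-2)  (eliminate a^-1) = -x^3*y^4*z^2 + x^4*y^3*z + x^2*y^5*z + 2*x^2*y^3*z^3 - x^3*y^2*z^2 - x*y^4*z^2 - x*y^2*z^4 - 4*x^2*y^3*z + 5*x*y^2*z^2 - x^2*y*z - y^3*z - y*z^3 + x*y^2 + 3*y*z - x
and trace(a b a^-1 b^-2 a^-2 b a^-1 b^2) = trace(b^-2 a^-2 b a^-1 b^2 a b) trace(a) - trace(b^-2 a^-2 b a^-1 b^2 a b a)  (eliminate a^-1) = x^3*y^4*z^2 - 2*x^4*y^3*z - x^2*y^5*z - 2*x^2*y^3*z^3 + x^5*y^2 + x^3*y^4 + 3*x^3*y^2*z^2 + x*y^4*z^2 + x*y^2*z^4 - x^4*y*z + 3*x^2*y^3*z - x^2*y*z^3 - 3*x^3*y^2 - 5*x*y^2*z^2 + 4*x^2*y*z + y^3*z + y*z^3 - x^3 - 2*x*y^2 - 3*y*z + 3*x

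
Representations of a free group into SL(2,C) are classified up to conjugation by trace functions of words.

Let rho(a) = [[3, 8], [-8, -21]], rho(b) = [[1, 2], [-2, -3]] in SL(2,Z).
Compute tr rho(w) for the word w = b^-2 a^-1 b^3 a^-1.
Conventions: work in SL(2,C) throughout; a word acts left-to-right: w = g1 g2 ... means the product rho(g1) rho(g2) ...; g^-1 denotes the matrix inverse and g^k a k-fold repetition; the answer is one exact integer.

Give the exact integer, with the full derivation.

1502

rho(b^-1) = [[-3, -2], [2, 1]]
... * rho(b^-1) = [[-3, -2], [2, 1]]  ->  [[5, 4], [-4, -3]]
... * rho(a^-1) = [[-21, -8], [8, 3]]  ->  [[-73, -28], [60, 23]]
... * rho(b) = [[1, 2], [-2, -3]]  ->  [[-17, -62], [14, 51]]
... * rho(b) = [[1, 2], [-2, -3]]  ->  [[107, 152], [-88, -125]]
... * rho(b) = [[1, 2], [-2, -3]]  ->  [[-197, -242], [162, 199]]
... * rho(a^-1) = [[-21, -8], [8, 3]]  ->  [[2201, 850], [-1810, -699]]
tr = 2201 + -699 = 1502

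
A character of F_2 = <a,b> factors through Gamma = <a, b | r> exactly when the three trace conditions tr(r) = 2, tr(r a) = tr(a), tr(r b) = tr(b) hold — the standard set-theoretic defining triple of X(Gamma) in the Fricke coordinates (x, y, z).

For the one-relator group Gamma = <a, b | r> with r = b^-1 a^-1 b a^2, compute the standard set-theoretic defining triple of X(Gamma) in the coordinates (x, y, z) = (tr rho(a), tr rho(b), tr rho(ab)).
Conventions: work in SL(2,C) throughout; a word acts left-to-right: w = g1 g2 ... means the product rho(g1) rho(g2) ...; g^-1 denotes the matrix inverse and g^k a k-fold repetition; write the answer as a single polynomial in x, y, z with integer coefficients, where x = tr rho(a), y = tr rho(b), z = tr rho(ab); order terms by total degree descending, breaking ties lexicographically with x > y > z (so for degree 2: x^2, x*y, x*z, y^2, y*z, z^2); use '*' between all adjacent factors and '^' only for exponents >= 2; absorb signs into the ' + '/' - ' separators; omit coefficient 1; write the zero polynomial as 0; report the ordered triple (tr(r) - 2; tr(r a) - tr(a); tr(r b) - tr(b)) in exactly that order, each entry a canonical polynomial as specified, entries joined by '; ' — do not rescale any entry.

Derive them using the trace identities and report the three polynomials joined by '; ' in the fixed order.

-x^2*y*z + x^3 + x*y^2 + x*z^2 - 3*x - 2; -x^3*y*z + x^4 + x^2*y^2 + x^2*z^2 + x*y*z - 4*x^2 - y^2 - z^2 - x + 2; -y + z

trace(a^2) = trace(a) trace(a) - trace(1)  (reduce the a square) = x^2 - 2
trace(a b a) = trace(a) trace(b a) - trace(b)  (reduce the a square) = x*z - y
trace(a b a^2) = trace(a) trace(a b a) - trace(a b)  (reduce the a square) = x^2*z - x*y - z
trace(b a b a) = trace(b a) trace(b a) - trace(1)  (split on b) = z^2 - 2
trace(b a b) = trace(b) trace(a b) - trace(a)  (reduce the b square) = y*z - x
trace(a b a^2 b) = trace(a) trace(b a b a) - trace(b a b)  (reduce the a square) = x*z^2 - y*z - x
trace(b a^2 b^-1 a) = trace(a b a^2) trace(b) - trace(a b a^2 b)  (eliminate b^-1) = x^2*y*z - x*y^2 - x*z^2 + x
trace(b^-1 a^-1 b a^2) = trace(b a^2 b^-1) trace(a) - trace(b a^2 b^-1 a)  (eliminate a^-1) = -x^2*y*z + x^3 + x*y^2 + x*z^2 - 3*x
trace(b^2) = trace(b) trace(b) - trace(1)   [square of b] = y^2 - 2
trace(b^2 a^2) = trace(a) trace(b^2 a) - trace(b^2)   [square of a] = x*y*z - x^2 - y^2 + 2
trace(b a^3 b) = trace(a) trace(b^2 a^2) - trace(b^2 a)   [square of a] = x^2*y*z - x^3 - x*y^2 - y*z + 3*x
trace(b a^3 b a) = trace(a) trace(a b a b a) - trace(a b a b)   [square of a] = x^2*z^2 - x*y*z - x^2 - z^2 + 2
trace(a^-1 b a^3 b) = trace(b a^3 b) trace(a) - trace(b a^3 b a)   [inverse elimination on a] = x^3*y*z - x^4 - x^2*y^2 - x^2*z^2 + 4*x^2 + z^2 - 2
trace(b^-1 a^-1 b a^3) = trace(a^-1 b a^3) trace(b) - trace(a^-1 b a^3 b)   [inverse elimination on b] = -x^3*y*z + x^4 + x^2*y^2 + x^2*z^2 + x*y*z - 4*x^2 - y^2 - z^2 + 2
assemble the triple (trace(r) - 2; trace(r a) - x; trace(r b) - y)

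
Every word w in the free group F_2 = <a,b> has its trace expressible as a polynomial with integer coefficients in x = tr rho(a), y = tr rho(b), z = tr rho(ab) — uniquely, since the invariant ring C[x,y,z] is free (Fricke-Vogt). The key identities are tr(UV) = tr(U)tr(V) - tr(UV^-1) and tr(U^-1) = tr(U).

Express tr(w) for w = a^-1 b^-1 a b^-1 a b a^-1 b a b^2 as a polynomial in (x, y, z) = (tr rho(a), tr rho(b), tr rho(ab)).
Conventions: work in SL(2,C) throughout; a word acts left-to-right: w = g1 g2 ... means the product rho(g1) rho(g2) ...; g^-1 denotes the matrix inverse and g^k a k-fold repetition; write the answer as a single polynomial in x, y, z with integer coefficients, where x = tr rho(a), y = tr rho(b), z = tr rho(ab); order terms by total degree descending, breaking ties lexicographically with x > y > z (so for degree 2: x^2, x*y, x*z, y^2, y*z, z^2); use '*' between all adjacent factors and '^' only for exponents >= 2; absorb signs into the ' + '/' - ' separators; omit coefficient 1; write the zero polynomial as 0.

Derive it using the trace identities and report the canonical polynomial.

use: trace(a b a b) = trace(b a) * trace(b a) - trace(1) = z^2 - 2
apply: trace(a b a) = trace(a) * trace(b a) - trace(b) = x*z - y
apply: trace(b a b a b) = trace(b) * trace(a b a b) - trace(a b a) = y*z^2 - x*z - y
apply: trace(b a b a b a) = trace(b a b a) * trace(b a) - trace(a b) = z^3 - 3*z
trace(a b a^-1 b a b) = trace(b a b a b) * trace(a) - trace(b a b a b a) = x*y*z^2 - x^2*z - z^3 - x*y + 3*z
apply: trace(a b^2) = trace(b) * trace(a b) - trace(a) = y*z - x
trace(b a b^2) = trace(b) * trace(a b^2) - trace(a b) = y^2*z - x*y - z
apply: trace(a b^2 a^2 b) = trace(a) * trace(b a b^2 a) - trace(b a b^2) = x*y*z^2 - x^2*z - y^2*z + z
trace(a^2) = trace(a) * trace(a) - trace(1) = x^2 - 2
trace(a b^2 a) = trace(b) * trace(a^2 b) - trace(a^2) = x*y*z - x^2 - y^2 + 2
apply: trace(a b^2 a^2) = trace(a) * trace(a b^2 a) - trace(a b^2) = x^2*y*z - x^3 - x*y^2 - y*z + 3*x
use: trace(a^2 b^2 a b^2) = trace(b) * trace(a b^2 a^2 b) - trace(a b^2 a^2) = x*y^2*z^2 - 2*x^2*y*z - y^3*z + x^3 + x*y^2 + 2*y*z - 3*x
use: trace(a b a^2 b) = trace(a) * trace(b a b a) - trace(b a b) = x*z^2 - y*z - x
trace(a b a^2) = trace(a) * trace(a b a) - trace(a b) = x^2*z - x*y - z
trace(a^2 b^2 a b) = trace(b) * trace(a b a^2 b) - trace(a b a^2) = x*y*z^2 - x^2*z - y^2*z + z
use: trace(b a b^3 a^2 b) = trace(b) * trace(a^2 b^2 a b^2) - trace(a^2 b^2 a b) = x*y^3*z^2 - 2*x^2*y^2*z - y^4*z + x^3*y + x*y^3 - x*y*z^2 + x^2*z + 3*y^2*z - 3*x*y - z
trace(a b a b a b^2) = trace(b) * trace(a b a b a b) - trace(a b a b a) = y*z^3 - x*z^2 - 2*y*z + x
apply: trace(b a b a b^3 a) = trace(b) * trace(a b a b a b^2) - trace(a b a b a b) = y^2*z^3 - x*y*z^2 - 2*y^2*z - z^3 + x*y + 3*z
trace(b^2 a b a b) = trace(b) * trace(a b a b^2) - trace(a b a b) = y^2*z^2 - x*y*z - y^2 - z^2 + 2
apply: trace(b a b a b^3) = trace(b) * trace(b^2 a b a b) - trace(b^2 a b a) = y^3*z^2 - x*y^2*z - y^3 - 2*y*z^2 + x*z + 3*y
use: trace(b a b^3 a^2 b a) = trace(a) * trace(b a b a b^3 a) - trace(b a b a b^3) = x*y^2*z^3 - x^2*y*z^2 - y^3*z^2 - x*y^2*z - x*z^3 + x^2*y + y^3 + 2*y*z^2 + 2*x*z - 3*y
apply: trace(b a^2 b a^-1 b a b^2) = trace(b a b^3 a^2 b) * trace(a) - trace(b a b^3 a^2 b a) = x^2*y^3*z^2 - 2*x^3*y^2*z - x*y^4*z - x*y^2*z^3 + x^4*y + x^2*y^3 + y^3*z^2 + x^3*z + 4*x*y^2*z + x*z^3 - 4*x^2*y - y^3 - 2*y*z^2 - 3*x*z + 3*y
trace(a b a^2 b^2 a b) = trace(a) * trace(b^2 a b a b a) - trace(b^2 a b a b) = x*y*z^3 - x^2*z^2 - y^2*z^2 - x*y*z + x^2 + y^2 + z^2 - 2
use: trace(b a^2 b^2) = trace(b) * trace(a^2 b^2) - trace(a^2 b) = x*y^2*z - x^2*y - y^3 - x*z + 3*y
use: trace(a b a^2 b^2 a) = trace(a) * trace(b a^2 b^2 a) - trace(b a^2 b^2) = x^2*y*z^2 - x^3*z - 2*x*y^2*z + x^2*y + y^3 + 2*x*z - 3*y
use: trace(b a b^2 a b a^2 b) = trace(b) * trace(a b a^2 b^2 a b) - trace(a b a^2 b^2 a) = x*y^2*z^3 - 2*x^2*y*z^2 - y^3*z^2 + x^3*z + x*y^2*z + y*z^2 - 2*x*z + y
use: trace(a b a b a b a b) = trace(b a b a b a) * trace(b a) - trace(a b a b) = z^4 - 4*z^2 + 2
use: trace(a b a b a b a) = trace(a) * trace(b a b a b a) - trace(b a b a b) = x*z^3 - y*z^2 - 2*x*z + y
trace(b a b a b^2 a b a) = trace(b) * trace(a b a b a b a b) - trace(a b a b a b a) = y*z^4 - x*z^3 - 3*y*z^2 + 2*x*z + y
apply: trace(b a b a b^2 a b) = trace(b) * trace(a b a b^2 a b) - trace(a b a b^2 a) = y^2*z^3 - 2*x*y*z^2 + x^2*z - y^2*z + x*y - z
trace(b a b^2 a b a^2 b a) = trace(a) * trace(b a b a b^2 a b a) - trace(b a b a b^2 a b) = x*y*z^4 - x^2*z^3 - y^2*z^3 - x*y*z^2 + x^2*z + y^2*z + z
apply: trace(b a^2 b a^-1 b a b^2 a) = trace(b a b^2 a b a^2 b) * trace(a) - trace(b a b^2 a b a^2 b a) = x^2*y^2*z^3 - 2*x^3*y*z^2 - x*y^3*z^2 - x*y*z^4 + x^4*z + x^2*y^2*z + x^2*z^3 + y^2*z^3 + 2*x*y*z^2 - 3*x^2*z - y^2*z + x*y - z
use: trace(a b a^-1 b a b^2 a^-1 b a) = trace(b a^2 b a^-1 b a b^2) * trace(a) - trace(b a^2 b a^-1 b a b^2 a) = x^3*y^3*z^2 - 2*x^4*y^2*z - x^2*y^4*z - 2*x^2*y^2*z^3 + x^5*y + x^3*y^3 + 2*x^3*y*z^2 + 2*x*y^3*z^2 + x*y*z^4 + 3*x^2*y^2*z - y^2*z^3 - 4*x^3*y - x*y^3 - 4*x*y*z^2 + y^2*z + 2*x*y + z
trace(b a b^3 a b a b) = trace(b) * trace(a b a b^2 a b^2) - trace(a b a b^2 a b) = y^3*z^3 - 2*x*y^2*z^2 + x^2*y*z - y^3*z - y*z^3 + x*y^2 + x*z^2 + y*z - x
apply: trace(b a b^3 a b a b a) = trace(b) * trace(b a b a b a b a b) - trace(b a b a b a b a) = y^2*z^4 - x*y*z^3 - 3*y^2*z^2 - z^4 + 2*x*y*z + y^2 + 4*z^2 - 2
use: trace(b a b a b a^-1 b a b^2) = trace(b a b^3 a b a b) * trace(a) - trace(b a b^3 a b a b a) = x*y^3*z^3 - 2*x^2*y^2*z^2 - y^2*z^4 + x^3*y*z - x*y^3*z + x^2*y^2 + x^2*z^2 + 3*y^2*z^2 + z^4 - x*y*z - x^2 - y^2 - 4*z^2 + 2
trace(a^2 b a b a) = trace(a) * trace(b a b a^2) - trace(b a b a) = x^2*z^2 - x*y*z - x^2 - z^2 + 2
use: trace(a b a b a b^2 a) = trace(b) * trace(a^2 b a b a b) - trace(a^2 b a b a) = x*y*z^3 - x^2*z^2 - y^2*z^2 - x*y*z + x^2 + y^2 + z^2 - 2
apply: trace(b a b^2 a b a b a b) = trace(b) * trace(a b a b a b^2 a b) - trace(a b a b a b^2 a) = y^2*z^4 - 2*x*y*z^3 + x^2*z^2 - 2*y^2*z^2 + 3*x*y*z - x^2 - z^2 + 2
use: trace(a b a b a b a b a b) = trace(b a b a) * trace(b a b a b a) - trace(b^-1 a^-1) = z^5 - 5*z^3 + 5*z
use: trace(a b a b a b a b a) = trace(a) * trace(b a b a b a b a) - trace(b a b a b a b) = x*z^4 - y*z^3 - 3*x*z^2 + 2*y*z + x
use: trace(b a b^2 a b a b a b a) = trace(b) * trace(a b a b a b a b a b) - trace(a b a b a b a b a) = y*z^5 - x*z^4 - 4*y*z^3 + 3*x*z^2 + 3*y*z - x
trace(b a b a b a^-1 b a b^2 a) = trace(b a b^2 a b a b a b) * trace(a) - trace(b a b^2 a b a b a b a) = x*y^2*z^4 - 2*x^2*y*z^3 - y*z^5 + x^3*z^2 - 2*x*y^2*z^2 + x*z^4 + 3*x^2*y*z + 4*y*z^3 - x^3 - 4*x*z^2 - 3*y*z + 3*x
trace(a b a^-1 b a b^2 a^-1 b a b) = trace(b a b a b a^-1 b a b^2) * trace(a) - trace(b a b a b a^-1 b a b^2 a) = x^2*y^3*z^3 - 2*x^3*y^2*z^2 - 2*x*y^2*z^4 + x^4*y*z - x^2*y^3*z + 2*x^2*y*z^3 + y*z^5 + x^3*y^2 + 5*x*y^2*z^2 - 4*x^2*y*z - 4*y*z^3 - x*y^2 + 3*y*z - x
apply: trace(a b^-1 a b a^-1 b a b^2 a^-1 b) = trace(a b a^-1 b a b^2 a^-1 b a) * trace(b) - trace(a b a^-1 b a b^2 a^-1 b a b) = x^3*y^4*z^2 - 2*x^4*y^3*z - x^2*y^5*z - 3*x^2*y^3*z^3 + x^5*y^2 + x^3*y^4 + 4*x^3*y^2*z^2 + 2*x*y^4*z^2 + 3*x*y^2*z^4 - x^4*y*z + 4*x^2*y^3*z - 2*x^2*y*z^3 - y^3*z^3 - y*z^5 - 5*x^3*y^2 - x*y^4 - 9*x*y^2*z^2 + 4*x^2*y*z + y^3*z + 4*y*z^3 + 3*x*y^2 - 2*y*z + x
trace(a^-1 b^-1 a b^-1 a b a^-1 b a b^2) = trace(a b^-1 a b a^-1 b a b^2 a^-1) * trace(b) - trace(a b^-1 a b a^-1 b a b^2 a^-1 b) = -x^3*y^4*z^2 + 2*x^4*y^3*z + x^2*y^5*z + 3*x^2*y^3*z^3 - x^5*y^2 - x^3*y^4 - 4*x^3*y^2*z^2 - 2*x*y^4*z^2 - 3*x*y^2*z^4 + x^4*y*z - 4*x^2*y^3*z + 2*x^2*y*z^3 + y^3*z^3 + y*z^5 + 5*x^3*y^2 + x*y^4 + 10*x*y^2*z^2 - 5*x^2*y*z - y^3*z - 5*y*z^3 - 4*x*y^2 + 5*y*z - x

-x^3*y^4*z^2 + 2*x^4*y^3*z + x^2*y^5*z + 3*x^2*y^3*z^3 - x^5*y^2 - x^3*y^4 - 4*x^3*y^2*z^2 - 2*x*y^4*z^2 - 3*x*y^2*z^4 + x^4*y*z - 4*x^2*y^3*z + 2*x^2*y*z^3 + y^3*z^3 + y*z^5 + 5*x^3*y^2 + x*y^4 + 10*x*y^2*z^2 - 5*x^2*y*z - y^3*z - 5*y*z^3 - 4*x*y^2 + 5*y*z - x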